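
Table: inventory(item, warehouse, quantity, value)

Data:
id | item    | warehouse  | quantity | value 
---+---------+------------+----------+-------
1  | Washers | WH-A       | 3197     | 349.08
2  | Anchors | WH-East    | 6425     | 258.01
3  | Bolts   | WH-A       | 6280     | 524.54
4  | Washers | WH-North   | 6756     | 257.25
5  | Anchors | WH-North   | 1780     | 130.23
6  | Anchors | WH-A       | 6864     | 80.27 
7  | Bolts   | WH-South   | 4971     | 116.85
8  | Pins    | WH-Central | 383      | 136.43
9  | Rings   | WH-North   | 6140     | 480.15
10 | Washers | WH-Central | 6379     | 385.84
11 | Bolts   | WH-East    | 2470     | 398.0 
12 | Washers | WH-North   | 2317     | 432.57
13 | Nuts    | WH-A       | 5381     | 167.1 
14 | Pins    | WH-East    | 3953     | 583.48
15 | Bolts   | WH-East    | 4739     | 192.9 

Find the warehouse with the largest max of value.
SELECT warehouse, MAX(value) as val
FROM inventory
GROUP BY warehouse
ORDER BY val DESC
LIMIT 1

Result: WH-East with max(value) = 583.48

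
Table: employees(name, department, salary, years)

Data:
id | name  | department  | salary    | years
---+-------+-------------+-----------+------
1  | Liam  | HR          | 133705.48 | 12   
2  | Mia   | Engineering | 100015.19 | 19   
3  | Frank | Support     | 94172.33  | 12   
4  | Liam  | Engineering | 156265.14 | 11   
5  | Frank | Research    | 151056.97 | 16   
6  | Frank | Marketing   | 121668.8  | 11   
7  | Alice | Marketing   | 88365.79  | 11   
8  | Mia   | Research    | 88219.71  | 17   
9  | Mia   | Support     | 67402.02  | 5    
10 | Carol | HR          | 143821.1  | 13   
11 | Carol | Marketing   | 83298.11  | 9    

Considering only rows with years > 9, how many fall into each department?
SELECT department, COUNT(*)
FROM employees
WHERE years > 9
GROUP BY department

Note: WHERE filters rows before grouping.

Result:
  Engineering: 2
  HR: 2
  Marketing: 2
  Research: 2
  Support: 1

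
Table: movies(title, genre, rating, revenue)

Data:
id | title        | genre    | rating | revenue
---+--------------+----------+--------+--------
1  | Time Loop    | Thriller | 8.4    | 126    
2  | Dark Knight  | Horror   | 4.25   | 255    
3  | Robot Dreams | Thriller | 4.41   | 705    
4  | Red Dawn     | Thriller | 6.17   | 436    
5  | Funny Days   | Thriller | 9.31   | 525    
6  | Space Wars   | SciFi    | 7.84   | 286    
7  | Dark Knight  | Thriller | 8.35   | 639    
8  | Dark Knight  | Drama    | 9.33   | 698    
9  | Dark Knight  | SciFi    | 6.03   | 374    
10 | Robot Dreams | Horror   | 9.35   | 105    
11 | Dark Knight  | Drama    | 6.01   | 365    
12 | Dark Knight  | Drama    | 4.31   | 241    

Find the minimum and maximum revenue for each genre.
SELECT genre, MIN(revenue), MAX(revenue)
FROM movies
GROUP BY genre

Result:
  Drama: min=241, max=698
  Horror: min=105, max=255
  SciFi: min=286, max=374
  Thriller: min=126, max=705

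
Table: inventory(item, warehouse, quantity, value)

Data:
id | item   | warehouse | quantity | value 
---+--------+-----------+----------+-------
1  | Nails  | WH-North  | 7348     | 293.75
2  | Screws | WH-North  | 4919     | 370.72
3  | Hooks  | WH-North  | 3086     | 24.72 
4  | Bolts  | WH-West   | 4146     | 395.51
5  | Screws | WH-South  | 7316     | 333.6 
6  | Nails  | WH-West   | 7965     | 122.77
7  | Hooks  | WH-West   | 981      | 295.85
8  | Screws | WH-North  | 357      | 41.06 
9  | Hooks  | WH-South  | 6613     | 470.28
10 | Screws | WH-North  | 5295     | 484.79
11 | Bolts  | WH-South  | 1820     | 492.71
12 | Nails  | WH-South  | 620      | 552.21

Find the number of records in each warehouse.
SELECT warehouse, COUNT(*) as count
FROM inventory
GROUP BY warehouse

Result:
  WH-North: 5
  WH-South: 4
  WH-West: 3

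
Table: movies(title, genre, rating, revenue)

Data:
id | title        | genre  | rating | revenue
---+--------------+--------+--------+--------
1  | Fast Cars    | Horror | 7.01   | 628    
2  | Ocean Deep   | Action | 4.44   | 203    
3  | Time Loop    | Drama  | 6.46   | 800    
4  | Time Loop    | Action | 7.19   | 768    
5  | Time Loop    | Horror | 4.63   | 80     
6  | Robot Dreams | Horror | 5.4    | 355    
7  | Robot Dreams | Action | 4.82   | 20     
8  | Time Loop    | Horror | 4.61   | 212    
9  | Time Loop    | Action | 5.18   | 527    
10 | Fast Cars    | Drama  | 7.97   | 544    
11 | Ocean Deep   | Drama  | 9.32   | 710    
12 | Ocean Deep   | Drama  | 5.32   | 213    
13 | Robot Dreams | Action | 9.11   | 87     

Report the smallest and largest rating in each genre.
SELECT genre, MIN(rating), MAX(rating)
FROM movies
GROUP BY genre

Result:
  Action: min=4.44, max=9.11
  Drama: min=5.32, max=9.32
  Horror: min=4.61, max=7.01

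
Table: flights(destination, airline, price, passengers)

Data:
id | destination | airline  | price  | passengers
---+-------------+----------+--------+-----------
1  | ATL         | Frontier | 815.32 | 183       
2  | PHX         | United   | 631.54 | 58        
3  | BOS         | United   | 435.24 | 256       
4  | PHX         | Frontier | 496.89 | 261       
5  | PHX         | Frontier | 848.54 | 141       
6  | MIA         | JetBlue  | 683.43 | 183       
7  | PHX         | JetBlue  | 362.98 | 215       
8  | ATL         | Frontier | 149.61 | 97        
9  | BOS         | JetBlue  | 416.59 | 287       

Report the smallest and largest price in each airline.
SELECT airline, MIN(price), MAX(price)
FROM flights
GROUP BY airline

Result:
  Frontier: min=149.61, max=848.54
  JetBlue: min=362.98, max=683.43
  United: min=435.24, max=631.54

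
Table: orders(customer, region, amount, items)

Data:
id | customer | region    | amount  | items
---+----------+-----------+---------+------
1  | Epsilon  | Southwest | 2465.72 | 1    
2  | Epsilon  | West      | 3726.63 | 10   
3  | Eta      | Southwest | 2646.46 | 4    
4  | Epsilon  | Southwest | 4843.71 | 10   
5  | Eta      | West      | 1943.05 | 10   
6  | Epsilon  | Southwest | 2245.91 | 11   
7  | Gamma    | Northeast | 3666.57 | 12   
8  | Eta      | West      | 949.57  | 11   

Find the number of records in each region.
SELECT region, COUNT(*) as count
FROM orders
GROUP BY region

Result:
  Northeast: 1
  Southwest: 4
  West: 3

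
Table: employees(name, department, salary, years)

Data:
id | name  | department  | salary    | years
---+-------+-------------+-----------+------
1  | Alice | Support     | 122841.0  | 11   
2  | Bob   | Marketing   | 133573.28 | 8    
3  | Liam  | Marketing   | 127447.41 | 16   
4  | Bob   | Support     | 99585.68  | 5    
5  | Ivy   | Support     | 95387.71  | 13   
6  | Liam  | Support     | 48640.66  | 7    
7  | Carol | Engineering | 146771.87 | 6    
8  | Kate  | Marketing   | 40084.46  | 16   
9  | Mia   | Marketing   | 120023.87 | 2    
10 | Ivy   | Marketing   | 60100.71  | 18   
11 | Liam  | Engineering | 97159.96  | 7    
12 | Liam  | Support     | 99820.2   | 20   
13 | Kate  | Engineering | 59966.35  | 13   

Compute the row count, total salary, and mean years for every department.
SELECT department,
       COUNT(*) as cnt,
       SUM(salary) as total_salary,
       AVG(years) as avg_years
FROM employees
GROUP BY department

Result:
  Engineering: 3 records, 303898.18 total salary, 8.67 avg years
  Marketing: 5 records, 481229.73 total salary, 12.00 avg years
  Support: 5 records, 466275.25 total salary, 11.20 avg years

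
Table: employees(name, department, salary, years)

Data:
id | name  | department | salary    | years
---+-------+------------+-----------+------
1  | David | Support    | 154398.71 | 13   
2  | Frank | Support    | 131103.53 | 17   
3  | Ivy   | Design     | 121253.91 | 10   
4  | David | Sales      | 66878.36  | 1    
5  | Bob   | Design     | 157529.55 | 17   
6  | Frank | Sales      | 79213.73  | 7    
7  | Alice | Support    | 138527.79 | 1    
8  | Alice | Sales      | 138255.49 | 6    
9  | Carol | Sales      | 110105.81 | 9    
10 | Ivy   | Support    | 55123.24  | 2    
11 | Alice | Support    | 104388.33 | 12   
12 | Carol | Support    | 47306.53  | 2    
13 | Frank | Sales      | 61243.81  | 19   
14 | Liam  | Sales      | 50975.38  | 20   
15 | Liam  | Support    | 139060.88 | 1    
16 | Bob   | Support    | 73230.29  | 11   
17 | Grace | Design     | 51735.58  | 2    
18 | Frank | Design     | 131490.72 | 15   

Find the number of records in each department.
SELECT department, COUNT(*) as count
FROM employees
GROUP BY department

Result:
  Design: 4
  Sales: 6
  Support: 8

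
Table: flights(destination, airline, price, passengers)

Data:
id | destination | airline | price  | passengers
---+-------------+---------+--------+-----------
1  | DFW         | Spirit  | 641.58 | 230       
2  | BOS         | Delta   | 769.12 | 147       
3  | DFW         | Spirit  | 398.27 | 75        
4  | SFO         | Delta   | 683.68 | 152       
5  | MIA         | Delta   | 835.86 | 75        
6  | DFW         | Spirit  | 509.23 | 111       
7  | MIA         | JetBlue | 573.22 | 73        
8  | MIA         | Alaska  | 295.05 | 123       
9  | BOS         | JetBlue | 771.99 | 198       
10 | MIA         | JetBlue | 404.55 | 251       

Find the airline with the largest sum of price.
SELECT airline, SUM(price) as val
FROM flights
GROUP BY airline
ORDER BY val DESC
LIMIT 1

Result: Delta with sum(price) = 2288.66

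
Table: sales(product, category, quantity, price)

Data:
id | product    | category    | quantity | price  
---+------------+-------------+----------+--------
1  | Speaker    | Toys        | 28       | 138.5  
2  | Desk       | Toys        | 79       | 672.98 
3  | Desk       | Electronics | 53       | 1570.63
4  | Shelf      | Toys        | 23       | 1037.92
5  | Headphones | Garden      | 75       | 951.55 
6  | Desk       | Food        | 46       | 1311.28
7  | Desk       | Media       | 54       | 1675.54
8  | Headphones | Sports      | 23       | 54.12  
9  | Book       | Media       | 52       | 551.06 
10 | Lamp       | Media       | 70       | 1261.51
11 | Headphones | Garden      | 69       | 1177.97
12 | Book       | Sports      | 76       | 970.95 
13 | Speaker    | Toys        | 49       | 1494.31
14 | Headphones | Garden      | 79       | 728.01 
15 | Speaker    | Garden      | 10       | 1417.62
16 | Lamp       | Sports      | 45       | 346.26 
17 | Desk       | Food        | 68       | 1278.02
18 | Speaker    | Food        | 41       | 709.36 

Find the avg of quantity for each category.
SELECT category, AVG(quantity) as result
FROM sales
GROUP BY category

Result:
  Electronics: 53.00
  Food: 51.67
  Garden: 58.25
  Media: 58.67
  Sports: 48.00
  Toys: 44.75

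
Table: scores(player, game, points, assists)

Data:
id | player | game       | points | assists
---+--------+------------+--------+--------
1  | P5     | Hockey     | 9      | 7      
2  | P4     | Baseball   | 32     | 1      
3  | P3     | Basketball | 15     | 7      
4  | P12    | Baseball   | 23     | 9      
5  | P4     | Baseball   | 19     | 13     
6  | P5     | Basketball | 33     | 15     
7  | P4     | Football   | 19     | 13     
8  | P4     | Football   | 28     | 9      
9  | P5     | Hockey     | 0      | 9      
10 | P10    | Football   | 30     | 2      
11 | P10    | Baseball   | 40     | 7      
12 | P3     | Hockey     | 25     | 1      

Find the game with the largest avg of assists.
SELECT game, AVG(assists) as val
FROM scores
GROUP BY game
ORDER BY val DESC
LIMIT 1

Result: Basketball with avg(assists) = 11.00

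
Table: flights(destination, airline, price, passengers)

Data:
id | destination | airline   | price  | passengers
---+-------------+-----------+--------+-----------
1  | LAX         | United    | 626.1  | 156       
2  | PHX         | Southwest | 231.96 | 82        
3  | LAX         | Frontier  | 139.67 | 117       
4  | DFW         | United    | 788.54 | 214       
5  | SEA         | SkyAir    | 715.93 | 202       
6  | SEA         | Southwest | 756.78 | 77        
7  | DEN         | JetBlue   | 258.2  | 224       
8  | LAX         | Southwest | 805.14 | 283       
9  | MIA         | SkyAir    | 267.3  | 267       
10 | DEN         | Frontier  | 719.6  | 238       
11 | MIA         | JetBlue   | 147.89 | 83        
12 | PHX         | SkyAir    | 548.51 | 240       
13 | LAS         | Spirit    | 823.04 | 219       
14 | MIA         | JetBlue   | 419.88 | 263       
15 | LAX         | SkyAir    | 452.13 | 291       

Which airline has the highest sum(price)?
SELECT airline, SUM(price) as val
FROM flights
GROUP BY airline
ORDER BY val DESC
LIMIT 1

Result: SkyAir with sum(price) = 1983.87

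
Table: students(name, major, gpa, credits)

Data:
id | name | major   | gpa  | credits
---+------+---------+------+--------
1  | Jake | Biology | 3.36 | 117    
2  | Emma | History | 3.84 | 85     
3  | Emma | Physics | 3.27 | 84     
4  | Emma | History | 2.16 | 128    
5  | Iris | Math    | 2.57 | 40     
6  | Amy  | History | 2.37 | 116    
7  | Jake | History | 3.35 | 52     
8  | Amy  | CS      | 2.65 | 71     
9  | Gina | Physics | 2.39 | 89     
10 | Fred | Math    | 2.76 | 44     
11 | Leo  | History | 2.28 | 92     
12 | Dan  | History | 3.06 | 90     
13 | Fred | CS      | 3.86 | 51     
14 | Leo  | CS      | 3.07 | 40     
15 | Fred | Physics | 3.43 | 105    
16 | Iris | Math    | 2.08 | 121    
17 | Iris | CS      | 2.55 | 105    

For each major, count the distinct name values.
SELECT major, COUNT(DISTINCT name)
FROM students
GROUP BY major

Result:
  Biology: 1 distinct
  CS: 4 distinct
  History: 5 distinct
  Math: 2 distinct
  Physics: 3 distinct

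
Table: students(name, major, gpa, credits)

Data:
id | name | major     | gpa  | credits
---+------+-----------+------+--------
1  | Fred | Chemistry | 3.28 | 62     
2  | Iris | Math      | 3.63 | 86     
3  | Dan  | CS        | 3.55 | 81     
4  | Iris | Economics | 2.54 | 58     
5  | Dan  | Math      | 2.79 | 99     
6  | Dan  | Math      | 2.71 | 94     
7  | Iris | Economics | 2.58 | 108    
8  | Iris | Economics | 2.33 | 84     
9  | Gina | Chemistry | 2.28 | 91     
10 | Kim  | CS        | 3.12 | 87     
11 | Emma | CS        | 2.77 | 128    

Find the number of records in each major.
SELECT major, COUNT(*) as count
FROM students
GROUP BY major

Result:
  CS: 3
  Chemistry: 2
  Economics: 3
  Math: 3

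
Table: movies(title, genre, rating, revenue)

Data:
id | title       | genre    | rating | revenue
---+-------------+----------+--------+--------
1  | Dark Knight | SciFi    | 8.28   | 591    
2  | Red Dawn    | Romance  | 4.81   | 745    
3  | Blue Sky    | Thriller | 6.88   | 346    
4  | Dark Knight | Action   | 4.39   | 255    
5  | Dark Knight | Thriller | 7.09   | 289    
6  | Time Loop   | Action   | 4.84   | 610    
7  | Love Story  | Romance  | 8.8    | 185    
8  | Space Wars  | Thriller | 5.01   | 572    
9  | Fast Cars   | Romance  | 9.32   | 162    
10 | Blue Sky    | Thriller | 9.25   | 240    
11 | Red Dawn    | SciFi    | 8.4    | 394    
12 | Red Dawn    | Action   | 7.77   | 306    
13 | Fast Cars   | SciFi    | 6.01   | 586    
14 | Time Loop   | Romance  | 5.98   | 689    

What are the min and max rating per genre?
SELECT genre, MIN(rating), MAX(rating)
FROM movies
GROUP BY genre

Result:
  Action: min=4.39, max=7.77
  Romance: min=4.81, max=9.32
  SciFi: min=6.01, max=8.40
  Thriller: min=5.01, max=9.25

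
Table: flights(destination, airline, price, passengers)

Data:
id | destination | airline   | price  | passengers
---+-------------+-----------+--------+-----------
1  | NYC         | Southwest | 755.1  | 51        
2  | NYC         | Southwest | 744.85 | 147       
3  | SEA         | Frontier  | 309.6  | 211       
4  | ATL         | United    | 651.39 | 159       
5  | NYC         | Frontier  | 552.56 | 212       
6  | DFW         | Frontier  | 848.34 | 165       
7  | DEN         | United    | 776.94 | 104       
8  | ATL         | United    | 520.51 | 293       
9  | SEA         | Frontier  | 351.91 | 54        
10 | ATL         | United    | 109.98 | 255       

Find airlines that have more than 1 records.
SELECT airline, COUNT(*) as cnt
FROM flights
GROUP BY airline
HAVING COUNT(*) > 1

Result:
  Frontier: 4
  Southwest: 2
  United: 4

Note: HAVING filters groups after aggregation, WHERE filters rows before.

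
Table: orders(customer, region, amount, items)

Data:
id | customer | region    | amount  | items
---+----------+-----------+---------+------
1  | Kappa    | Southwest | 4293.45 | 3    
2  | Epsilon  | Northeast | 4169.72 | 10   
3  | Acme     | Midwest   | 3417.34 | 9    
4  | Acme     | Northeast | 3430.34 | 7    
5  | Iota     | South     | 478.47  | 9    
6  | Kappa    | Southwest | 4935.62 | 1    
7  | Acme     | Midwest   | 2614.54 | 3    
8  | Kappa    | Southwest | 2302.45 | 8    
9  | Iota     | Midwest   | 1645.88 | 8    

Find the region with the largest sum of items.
SELECT region, SUM(items) as val
FROM orders
GROUP BY region
ORDER BY val DESC
LIMIT 1

Result: Midwest with sum(items) = 20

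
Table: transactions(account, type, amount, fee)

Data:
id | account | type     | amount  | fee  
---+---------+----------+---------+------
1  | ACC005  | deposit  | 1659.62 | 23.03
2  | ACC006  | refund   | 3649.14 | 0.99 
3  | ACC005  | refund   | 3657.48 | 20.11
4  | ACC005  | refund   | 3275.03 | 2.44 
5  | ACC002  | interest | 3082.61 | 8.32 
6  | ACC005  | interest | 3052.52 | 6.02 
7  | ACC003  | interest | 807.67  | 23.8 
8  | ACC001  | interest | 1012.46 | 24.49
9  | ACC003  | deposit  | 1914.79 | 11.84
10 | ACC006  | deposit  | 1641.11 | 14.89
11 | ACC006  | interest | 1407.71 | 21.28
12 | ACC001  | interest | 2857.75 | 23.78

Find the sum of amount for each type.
SELECT type, SUM(amount) as result
FROM transactions
GROUP BY type

Result:
  deposit: 5215.52
  interest: 12220.72
  refund: 10581.65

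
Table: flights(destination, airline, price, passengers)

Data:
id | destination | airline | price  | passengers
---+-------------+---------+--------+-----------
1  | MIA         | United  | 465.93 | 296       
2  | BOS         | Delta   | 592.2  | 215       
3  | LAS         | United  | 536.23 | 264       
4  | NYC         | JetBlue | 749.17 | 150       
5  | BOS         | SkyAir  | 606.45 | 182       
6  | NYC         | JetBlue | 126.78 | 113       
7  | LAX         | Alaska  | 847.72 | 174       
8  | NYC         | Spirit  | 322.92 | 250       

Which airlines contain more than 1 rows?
SELECT airline, COUNT(*) as cnt
FROM flights
GROUP BY airline
HAVING COUNT(*) > 1

Result:
  JetBlue: 2
  United: 2

Note: HAVING filters groups after aggregation, WHERE filters rows before.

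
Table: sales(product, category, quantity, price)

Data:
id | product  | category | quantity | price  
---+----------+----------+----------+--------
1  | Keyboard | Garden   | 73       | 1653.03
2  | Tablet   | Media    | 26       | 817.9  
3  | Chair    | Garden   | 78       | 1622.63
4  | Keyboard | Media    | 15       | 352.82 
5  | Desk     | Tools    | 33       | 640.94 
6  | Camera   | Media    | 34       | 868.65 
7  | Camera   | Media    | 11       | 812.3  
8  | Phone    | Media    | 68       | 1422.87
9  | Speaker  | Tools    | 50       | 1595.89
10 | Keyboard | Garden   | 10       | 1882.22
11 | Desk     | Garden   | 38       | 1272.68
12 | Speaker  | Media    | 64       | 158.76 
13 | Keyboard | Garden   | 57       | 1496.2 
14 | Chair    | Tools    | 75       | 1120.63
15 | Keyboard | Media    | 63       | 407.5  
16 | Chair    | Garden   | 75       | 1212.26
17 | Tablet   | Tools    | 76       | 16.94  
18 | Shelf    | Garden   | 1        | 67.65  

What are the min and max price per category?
SELECT category, MIN(price), MAX(price)
FROM sales
GROUP BY category

Result:
  Garden: min=67.65, max=1882.22
  Media: min=158.76, max=1422.87
  Tools: min=16.94, max=1595.89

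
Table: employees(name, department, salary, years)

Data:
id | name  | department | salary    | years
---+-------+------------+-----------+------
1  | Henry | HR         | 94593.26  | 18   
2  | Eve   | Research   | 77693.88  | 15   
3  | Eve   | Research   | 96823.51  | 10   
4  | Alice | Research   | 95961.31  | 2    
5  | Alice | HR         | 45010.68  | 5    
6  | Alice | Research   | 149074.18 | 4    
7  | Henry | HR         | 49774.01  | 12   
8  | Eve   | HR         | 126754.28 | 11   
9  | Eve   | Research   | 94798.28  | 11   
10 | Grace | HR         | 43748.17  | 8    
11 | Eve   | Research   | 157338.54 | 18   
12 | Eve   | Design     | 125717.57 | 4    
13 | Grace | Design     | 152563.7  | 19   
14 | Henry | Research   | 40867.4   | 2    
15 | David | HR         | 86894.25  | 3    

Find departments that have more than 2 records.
SELECT department, COUNT(*) as cnt
FROM employees
GROUP BY department
HAVING COUNT(*) > 2

Result:
  HR: 6
  Research: 7

Note: HAVING filters groups after aggregation, WHERE filters rows before.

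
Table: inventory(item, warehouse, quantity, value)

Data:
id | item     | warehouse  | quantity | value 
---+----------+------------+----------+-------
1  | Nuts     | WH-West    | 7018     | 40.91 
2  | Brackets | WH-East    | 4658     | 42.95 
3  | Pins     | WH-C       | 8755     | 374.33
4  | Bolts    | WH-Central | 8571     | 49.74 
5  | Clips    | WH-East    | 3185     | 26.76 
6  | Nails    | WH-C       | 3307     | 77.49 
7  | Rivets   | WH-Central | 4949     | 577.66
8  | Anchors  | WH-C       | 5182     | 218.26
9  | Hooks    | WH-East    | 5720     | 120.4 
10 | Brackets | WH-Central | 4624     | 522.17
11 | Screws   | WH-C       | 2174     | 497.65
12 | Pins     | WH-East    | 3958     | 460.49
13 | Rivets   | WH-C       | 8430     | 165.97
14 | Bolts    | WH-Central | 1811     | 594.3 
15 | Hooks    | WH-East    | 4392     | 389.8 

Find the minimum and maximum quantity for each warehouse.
SELECT warehouse, MIN(quantity), MAX(quantity)
FROM inventory
GROUP BY warehouse

Result:
  WH-C: min=2174, max=8755
  WH-Central: min=1811, max=8571
  WH-East: min=3185, max=5720
  WH-West: min=7018, max=7018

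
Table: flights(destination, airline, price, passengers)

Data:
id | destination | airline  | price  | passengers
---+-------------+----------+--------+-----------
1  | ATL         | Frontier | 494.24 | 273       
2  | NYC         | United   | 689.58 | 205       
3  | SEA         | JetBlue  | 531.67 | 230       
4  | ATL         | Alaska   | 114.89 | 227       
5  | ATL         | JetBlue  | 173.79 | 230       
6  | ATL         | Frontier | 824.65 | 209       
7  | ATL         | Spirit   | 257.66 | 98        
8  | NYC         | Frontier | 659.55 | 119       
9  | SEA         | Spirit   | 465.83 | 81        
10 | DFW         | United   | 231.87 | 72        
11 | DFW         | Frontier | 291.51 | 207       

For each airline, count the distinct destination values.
SELECT airline, COUNT(DISTINCT destination)
FROM flights
GROUP BY airline

Result:
  Alaska: 1 distinct
  Frontier: 3 distinct
  JetBlue: 2 distinct
  Spirit: 2 distinct
  United: 2 distinct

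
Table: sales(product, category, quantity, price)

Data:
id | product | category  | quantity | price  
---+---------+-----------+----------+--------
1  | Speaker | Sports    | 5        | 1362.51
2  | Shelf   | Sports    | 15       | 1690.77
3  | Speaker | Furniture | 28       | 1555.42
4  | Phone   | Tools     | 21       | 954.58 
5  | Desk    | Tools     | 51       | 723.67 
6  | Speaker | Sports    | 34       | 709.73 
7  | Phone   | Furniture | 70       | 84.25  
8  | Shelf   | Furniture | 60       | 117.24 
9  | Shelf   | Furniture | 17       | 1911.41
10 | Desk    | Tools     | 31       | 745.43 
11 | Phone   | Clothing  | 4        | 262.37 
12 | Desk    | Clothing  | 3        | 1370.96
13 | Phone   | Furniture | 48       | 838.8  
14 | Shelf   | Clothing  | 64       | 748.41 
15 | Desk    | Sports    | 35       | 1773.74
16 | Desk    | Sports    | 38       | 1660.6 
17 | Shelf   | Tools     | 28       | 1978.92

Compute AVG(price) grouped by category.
SELECT category, AVG(price) as result
FROM sales
GROUP BY category

Result:
  Clothing: 793.91
  Furniture: 901.42
  Sports: 1439.47
  Tools: 1100.65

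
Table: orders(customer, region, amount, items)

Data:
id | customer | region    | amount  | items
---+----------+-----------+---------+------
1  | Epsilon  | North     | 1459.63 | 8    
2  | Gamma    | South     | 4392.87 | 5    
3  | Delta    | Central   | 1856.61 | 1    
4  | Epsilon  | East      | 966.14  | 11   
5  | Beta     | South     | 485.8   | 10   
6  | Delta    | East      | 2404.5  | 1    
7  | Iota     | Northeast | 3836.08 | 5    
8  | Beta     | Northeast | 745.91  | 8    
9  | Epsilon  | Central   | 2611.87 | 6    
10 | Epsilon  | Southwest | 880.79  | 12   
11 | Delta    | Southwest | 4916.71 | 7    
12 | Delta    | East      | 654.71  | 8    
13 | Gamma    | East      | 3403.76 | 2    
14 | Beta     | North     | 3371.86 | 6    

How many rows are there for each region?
SELECT region, COUNT(*) as count
FROM orders
GROUP BY region

Result:
  Central: 2
  East: 4
  North: 2
  Northeast: 2
  South: 2
  Southwest: 2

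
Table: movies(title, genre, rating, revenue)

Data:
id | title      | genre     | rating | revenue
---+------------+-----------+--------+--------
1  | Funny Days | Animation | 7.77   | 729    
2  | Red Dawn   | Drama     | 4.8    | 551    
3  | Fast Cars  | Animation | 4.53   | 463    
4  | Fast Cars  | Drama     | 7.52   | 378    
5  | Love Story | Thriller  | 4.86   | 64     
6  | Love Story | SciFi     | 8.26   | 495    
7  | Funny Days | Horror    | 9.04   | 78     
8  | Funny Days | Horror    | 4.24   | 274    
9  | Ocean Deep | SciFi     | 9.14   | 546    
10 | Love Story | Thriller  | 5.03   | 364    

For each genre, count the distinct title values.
SELECT genre, COUNT(DISTINCT title)
FROM movies
GROUP BY genre

Result:
  Animation: 2 distinct
  Drama: 2 distinct
  Horror: 1 distinct
  SciFi: 2 distinct
  Thriller: 1 distinct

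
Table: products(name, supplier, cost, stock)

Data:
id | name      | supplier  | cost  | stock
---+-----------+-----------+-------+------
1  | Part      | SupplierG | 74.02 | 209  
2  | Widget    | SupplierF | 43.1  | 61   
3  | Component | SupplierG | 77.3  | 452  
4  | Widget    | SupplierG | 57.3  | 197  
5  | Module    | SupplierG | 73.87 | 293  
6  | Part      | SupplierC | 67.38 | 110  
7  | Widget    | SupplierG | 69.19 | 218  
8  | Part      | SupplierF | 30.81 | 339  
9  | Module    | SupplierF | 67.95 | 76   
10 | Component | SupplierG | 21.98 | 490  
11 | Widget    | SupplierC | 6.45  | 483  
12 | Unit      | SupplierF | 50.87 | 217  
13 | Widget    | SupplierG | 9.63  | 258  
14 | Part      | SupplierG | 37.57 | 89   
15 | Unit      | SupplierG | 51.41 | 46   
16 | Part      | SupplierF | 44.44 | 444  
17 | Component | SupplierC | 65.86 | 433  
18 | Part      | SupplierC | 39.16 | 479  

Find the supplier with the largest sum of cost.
SELECT supplier, SUM(cost) as val
FROM products
GROUP BY supplier
ORDER BY val DESC
LIMIT 1

Result: SupplierG with sum(cost) = 472.27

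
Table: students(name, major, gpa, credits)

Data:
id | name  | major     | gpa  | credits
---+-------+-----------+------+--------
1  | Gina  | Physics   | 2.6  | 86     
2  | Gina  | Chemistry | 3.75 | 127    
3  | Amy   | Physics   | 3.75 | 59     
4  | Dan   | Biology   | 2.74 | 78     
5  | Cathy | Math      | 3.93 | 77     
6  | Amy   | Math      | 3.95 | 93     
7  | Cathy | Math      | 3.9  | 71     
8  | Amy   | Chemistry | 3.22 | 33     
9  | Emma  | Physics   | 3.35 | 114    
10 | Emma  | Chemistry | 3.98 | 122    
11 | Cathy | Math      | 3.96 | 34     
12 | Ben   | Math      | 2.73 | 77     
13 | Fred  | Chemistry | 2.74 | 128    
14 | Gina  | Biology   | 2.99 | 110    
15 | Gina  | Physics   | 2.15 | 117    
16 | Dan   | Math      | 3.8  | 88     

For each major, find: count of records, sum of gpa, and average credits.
SELECT major,
       COUNT(*) as cnt,
       SUM(gpa) as total_gpa,
       AVG(credits) as avg_credits
FROM students
GROUP BY major

Result:
  Biology: 2 records, 5.73 total gpa, 94.00 avg credits
  Chemistry: 4 records, 13.69 total gpa, 102.50 avg credits
  Math: 6 records, 22.27 total gpa, 73.33 avg credits
  Physics: 4 records, 11.85 total gpa, 94.00 avg credits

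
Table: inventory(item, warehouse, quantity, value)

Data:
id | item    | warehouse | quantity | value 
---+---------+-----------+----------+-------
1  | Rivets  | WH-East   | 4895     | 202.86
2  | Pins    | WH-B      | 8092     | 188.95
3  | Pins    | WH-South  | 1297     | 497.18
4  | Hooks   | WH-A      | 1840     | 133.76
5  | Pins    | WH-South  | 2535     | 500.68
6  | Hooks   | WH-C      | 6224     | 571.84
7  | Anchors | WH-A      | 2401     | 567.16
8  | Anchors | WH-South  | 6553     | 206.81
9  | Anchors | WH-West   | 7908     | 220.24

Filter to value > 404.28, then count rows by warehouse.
SELECT warehouse, COUNT(*)
FROM inventory
WHERE value > 404.28
GROUP BY warehouse

Note: WHERE filters rows before grouping.

Result:
  WH-A: 1
  WH-C: 1
  WH-South: 2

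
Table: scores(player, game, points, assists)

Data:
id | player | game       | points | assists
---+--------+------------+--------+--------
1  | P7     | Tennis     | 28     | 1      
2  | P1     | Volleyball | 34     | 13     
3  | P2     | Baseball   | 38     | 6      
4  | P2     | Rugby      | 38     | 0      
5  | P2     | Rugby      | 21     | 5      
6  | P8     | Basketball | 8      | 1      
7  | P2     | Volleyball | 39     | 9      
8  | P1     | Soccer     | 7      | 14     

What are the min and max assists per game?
SELECT game, MIN(assists), MAX(assists)
FROM scores
GROUP BY game

Result:
  Baseball: min=6, max=6
  Basketball: min=1, max=1
  Rugby: min=0, max=5
  Soccer: min=14, max=14
  Tennis: min=1, max=1
  Volleyball: min=9, max=13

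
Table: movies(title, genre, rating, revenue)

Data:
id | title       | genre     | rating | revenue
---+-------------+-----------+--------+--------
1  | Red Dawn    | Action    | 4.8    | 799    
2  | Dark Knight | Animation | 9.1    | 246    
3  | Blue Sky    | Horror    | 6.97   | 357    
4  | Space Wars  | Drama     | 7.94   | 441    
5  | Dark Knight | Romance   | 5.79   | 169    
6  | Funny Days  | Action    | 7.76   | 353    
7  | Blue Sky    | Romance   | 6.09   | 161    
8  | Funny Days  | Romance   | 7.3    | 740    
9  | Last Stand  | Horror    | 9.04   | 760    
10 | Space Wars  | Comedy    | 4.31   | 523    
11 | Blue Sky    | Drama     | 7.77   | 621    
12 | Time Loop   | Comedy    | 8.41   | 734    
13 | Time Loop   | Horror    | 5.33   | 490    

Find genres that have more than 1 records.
SELECT genre, COUNT(*) as cnt
FROM movies
GROUP BY genre
HAVING COUNT(*) > 1

Result:
  Action: 2
  Comedy: 2
  Drama: 2
  Horror: 3
  Romance: 3

Note: HAVING filters groups after aggregation, WHERE filters rows before.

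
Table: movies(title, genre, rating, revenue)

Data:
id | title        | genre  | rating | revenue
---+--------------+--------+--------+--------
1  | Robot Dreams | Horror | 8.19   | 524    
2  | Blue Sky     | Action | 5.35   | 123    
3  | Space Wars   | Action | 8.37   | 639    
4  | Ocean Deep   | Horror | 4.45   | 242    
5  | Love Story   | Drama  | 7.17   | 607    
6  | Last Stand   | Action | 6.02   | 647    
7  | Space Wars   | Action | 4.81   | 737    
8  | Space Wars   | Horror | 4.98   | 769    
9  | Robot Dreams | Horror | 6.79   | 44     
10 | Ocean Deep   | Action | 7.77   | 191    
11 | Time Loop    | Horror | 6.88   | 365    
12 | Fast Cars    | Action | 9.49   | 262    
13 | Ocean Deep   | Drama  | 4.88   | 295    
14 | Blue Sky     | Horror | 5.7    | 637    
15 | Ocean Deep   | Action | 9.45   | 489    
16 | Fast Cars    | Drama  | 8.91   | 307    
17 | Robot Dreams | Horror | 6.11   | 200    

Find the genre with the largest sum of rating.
SELECT genre, SUM(rating) as val
FROM movies
GROUP BY genre
ORDER BY val DESC
LIMIT 1

Result: Action with sum(rating) = 51.26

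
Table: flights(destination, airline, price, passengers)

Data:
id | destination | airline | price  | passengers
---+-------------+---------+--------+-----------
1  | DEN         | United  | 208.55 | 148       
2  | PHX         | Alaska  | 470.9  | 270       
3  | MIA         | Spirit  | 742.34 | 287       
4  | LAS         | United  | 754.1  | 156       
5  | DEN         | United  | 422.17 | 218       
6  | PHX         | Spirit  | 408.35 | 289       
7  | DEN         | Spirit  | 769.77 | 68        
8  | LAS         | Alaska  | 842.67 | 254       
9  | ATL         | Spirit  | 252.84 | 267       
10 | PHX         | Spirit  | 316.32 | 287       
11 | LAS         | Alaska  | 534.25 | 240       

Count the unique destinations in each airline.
SELECT airline, COUNT(DISTINCT destination)
FROM flights
GROUP BY airline

Result:
  Alaska: 2 distinct
  Spirit: 4 distinct
  United: 2 distinct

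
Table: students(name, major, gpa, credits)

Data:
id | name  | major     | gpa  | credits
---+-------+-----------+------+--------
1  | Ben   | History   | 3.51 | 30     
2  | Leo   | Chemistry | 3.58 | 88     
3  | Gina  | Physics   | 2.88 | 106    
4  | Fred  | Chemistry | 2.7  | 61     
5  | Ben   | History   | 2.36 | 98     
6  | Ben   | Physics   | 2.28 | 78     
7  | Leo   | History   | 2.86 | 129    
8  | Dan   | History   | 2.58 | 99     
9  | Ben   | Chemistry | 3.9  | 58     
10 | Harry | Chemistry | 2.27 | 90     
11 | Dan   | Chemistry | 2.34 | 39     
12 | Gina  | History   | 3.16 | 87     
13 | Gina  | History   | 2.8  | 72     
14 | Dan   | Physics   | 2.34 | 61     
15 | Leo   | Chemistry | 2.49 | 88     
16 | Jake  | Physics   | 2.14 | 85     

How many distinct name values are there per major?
SELECT major, COUNT(DISTINCT name)
FROM students
GROUP BY major

Result:
  Chemistry: 5 distinct
  History: 4 distinct
  Physics: 4 distinct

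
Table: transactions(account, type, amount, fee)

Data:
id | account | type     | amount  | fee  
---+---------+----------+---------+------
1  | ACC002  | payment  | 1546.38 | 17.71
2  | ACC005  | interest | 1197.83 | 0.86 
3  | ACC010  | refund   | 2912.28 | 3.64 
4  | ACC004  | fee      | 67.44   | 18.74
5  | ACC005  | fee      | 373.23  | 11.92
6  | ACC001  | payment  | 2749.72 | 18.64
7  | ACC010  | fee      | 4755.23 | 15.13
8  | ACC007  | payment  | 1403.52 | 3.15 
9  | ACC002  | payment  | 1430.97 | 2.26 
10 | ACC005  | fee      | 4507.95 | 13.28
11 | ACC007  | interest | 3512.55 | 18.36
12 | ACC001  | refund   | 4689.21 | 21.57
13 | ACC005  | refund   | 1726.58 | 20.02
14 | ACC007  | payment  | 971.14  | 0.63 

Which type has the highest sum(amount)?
SELECT type, SUM(amount) as val
FROM transactions
GROUP BY type
ORDER BY val DESC
LIMIT 1

Result: fee with sum(amount) = 9703.85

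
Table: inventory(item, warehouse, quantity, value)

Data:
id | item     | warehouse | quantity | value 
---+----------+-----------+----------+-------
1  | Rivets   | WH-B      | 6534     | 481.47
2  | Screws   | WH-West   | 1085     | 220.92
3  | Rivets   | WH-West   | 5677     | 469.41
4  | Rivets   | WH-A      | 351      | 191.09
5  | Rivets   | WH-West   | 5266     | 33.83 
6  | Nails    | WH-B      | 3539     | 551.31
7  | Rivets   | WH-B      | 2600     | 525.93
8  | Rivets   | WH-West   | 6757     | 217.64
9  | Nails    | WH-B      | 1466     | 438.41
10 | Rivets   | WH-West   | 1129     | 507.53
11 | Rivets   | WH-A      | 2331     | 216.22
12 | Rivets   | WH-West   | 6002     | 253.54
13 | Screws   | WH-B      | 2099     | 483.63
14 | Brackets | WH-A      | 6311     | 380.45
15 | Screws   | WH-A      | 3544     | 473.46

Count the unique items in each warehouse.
SELECT warehouse, COUNT(DISTINCT item)
FROM inventory
GROUP BY warehouse

Result:
  WH-A: 3 distinct
  WH-B: 3 distinct
  WH-West: 2 distinct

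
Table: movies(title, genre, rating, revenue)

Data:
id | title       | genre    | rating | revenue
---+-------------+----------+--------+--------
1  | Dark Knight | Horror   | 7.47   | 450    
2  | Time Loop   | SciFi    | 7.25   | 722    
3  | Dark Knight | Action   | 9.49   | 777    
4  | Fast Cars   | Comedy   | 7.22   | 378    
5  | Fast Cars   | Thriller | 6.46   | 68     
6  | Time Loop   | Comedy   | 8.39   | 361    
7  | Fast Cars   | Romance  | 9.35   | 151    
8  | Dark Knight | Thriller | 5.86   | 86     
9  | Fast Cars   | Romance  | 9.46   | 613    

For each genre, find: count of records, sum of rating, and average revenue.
SELECT genre,
       COUNT(*) as cnt,
       SUM(rating) as total_rating,
       AVG(revenue) as avg_revenue
FROM movies
GROUP BY genre

Result:
  Action: 1 records, 9.49 total rating, 777.00 avg revenue
  Comedy: 2 records, 15.61 total rating, 369.50 avg revenue
  Horror: 1 records, 7.47 total rating, 450.00 avg revenue
  Romance: 2 records, 18.81 total rating, 382.00 avg revenue
  SciFi: 1 records, 7.25 total rating, 722.00 avg revenue
  Thriller: 2 records, 12.32 total rating, 77.00 avg revenue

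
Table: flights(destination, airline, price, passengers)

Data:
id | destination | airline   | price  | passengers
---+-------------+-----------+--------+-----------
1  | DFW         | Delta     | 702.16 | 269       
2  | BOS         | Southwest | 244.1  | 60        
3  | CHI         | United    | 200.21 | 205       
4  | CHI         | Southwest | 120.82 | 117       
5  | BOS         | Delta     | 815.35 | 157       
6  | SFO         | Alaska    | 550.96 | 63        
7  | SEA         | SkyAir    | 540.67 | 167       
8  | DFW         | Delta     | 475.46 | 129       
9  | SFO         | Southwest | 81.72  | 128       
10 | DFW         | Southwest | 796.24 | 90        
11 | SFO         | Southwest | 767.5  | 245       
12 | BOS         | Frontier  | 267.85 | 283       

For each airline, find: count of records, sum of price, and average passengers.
SELECT airline,
       COUNT(*) as cnt,
       SUM(price) as total_price,
       AVG(passengers) as avg_passengers
FROM flights
GROUP BY airline

Result:
  Alaska: 1 records, 550.96 total price, 63.00 avg passengers
  Delta: 3 records, 1992.97 total price, 185.00 avg passengers
  Frontier: 1 records, 267.85 total price, 283.00 avg passengers
  SkyAir: 1 records, 540.67 total price, 167.00 avg passengers
  Southwest: 5 records, 2010.38 total price, 128.00 avg passengers
  United: 1 records, 200.21 total price, 205.00 avg passengers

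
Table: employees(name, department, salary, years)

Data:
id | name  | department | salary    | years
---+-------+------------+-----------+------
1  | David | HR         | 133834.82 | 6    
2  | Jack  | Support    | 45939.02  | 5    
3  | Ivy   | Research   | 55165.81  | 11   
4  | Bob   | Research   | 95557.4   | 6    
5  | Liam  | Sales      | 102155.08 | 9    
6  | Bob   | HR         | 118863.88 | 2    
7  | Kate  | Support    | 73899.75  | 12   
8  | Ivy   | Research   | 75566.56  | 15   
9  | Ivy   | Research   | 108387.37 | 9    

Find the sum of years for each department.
SELECT department, SUM(years) as result
FROM employees
GROUP BY department

Result:
  HR: 8
  Research: 41
  Sales: 9
  Support: 17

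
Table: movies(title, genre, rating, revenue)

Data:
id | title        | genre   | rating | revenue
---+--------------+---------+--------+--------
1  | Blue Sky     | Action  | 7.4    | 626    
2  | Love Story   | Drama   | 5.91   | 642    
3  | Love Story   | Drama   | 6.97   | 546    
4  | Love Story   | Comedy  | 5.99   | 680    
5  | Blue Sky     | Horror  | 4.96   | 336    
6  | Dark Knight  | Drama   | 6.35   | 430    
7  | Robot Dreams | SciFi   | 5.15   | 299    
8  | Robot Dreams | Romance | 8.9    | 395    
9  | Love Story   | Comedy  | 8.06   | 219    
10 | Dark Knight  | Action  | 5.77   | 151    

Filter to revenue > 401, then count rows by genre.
SELECT genre, COUNT(*)
FROM movies
WHERE revenue > 401
GROUP BY genre

Note: WHERE filters rows before grouping.

Result:
  Action: 1
  Comedy: 1
  Drama: 3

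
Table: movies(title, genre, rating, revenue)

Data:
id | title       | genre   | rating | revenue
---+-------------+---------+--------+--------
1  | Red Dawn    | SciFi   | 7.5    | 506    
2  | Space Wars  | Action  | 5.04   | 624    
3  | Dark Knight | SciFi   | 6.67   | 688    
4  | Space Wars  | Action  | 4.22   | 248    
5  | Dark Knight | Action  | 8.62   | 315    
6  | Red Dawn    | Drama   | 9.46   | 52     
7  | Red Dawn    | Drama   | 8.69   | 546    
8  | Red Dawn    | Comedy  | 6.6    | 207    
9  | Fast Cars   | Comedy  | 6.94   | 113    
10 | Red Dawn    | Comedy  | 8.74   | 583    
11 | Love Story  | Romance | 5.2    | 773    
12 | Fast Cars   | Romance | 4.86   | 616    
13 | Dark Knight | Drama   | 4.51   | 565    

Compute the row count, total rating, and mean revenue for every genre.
SELECT genre,
       COUNT(*) as cnt,
       SUM(rating) as total_rating,
       AVG(revenue) as avg_revenue
FROM movies
GROUP BY genre

Result:
  Action: 3 records, 17.88 total rating, 395.67 avg revenue
  Comedy: 3 records, 22.28 total rating, 301.00 avg revenue
  Drama: 3 records, 22.66 total rating, 387.67 avg revenue
  Romance: 2 records, 10.06 total rating, 694.50 avg revenue
  SciFi: 2 records, 14.17 total rating, 597.00 avg revenue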